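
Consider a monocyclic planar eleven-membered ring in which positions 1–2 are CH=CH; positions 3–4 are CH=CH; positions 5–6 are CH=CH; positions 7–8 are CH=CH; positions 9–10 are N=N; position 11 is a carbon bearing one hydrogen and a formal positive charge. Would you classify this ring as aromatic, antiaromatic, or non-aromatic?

Aromatic

Every ring atom contributes a p orbital perpendicular to the ring (each doubly-bonded ring atom is sp² with one p-orbital electron; each sp² =N– keeps its lone pair in-plane and puts one electron into the π system; the carbocation has an empty p orbital), so the π system is cyclic and fully conjugated.
Tallying contributions gives 5 × 2 = 10 from the double-bond units + 0 from the CH(+) atom = 10.
Since 10 = 4·2 + 2, the ring meets the 4n+2 criterion.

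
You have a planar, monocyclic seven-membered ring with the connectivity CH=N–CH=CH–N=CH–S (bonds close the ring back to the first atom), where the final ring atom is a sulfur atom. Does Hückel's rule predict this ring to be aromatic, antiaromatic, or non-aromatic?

All ring atoms are sp² and supply a p orbital to the ring (the double-bond atoms are sp², each contributing one p electron; the doubly-bonded nitrogens are pyridine-type — their lone pairs lie in the ring plane, leaving one electron in the p orbital; the sulfur donates one lone pair from its p orbital); the conjugation is uninterrupted.
Adding the contributions, 3 × 2 = 6 from the double-bond units + 2 from the S atom = 8.
8 is a 4n count (n = 2), so the planar conjugated ring is antiaromatic.

Antiaromatic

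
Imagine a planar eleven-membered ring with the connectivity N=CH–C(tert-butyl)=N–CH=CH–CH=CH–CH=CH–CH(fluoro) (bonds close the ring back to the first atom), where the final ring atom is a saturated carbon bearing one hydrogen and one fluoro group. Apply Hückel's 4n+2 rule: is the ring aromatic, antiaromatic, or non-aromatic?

Non-aromatic

The CH(fluoro) position has four σ bonds — that saturated carbon is sp³ and has no p orbital in the ring π system — so the cyclic conjugation is interrupted.
Hückel's rule only applies to fully conjugated rings, so this one is simply non-aromatic.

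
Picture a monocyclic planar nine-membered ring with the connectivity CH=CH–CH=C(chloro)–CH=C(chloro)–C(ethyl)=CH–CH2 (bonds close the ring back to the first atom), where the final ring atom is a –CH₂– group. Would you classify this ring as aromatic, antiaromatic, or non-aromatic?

Non-aromatic

At the CH2 position, the tetrahedral CH₂ carbon is sp³ and has no p orbital in the ring π system; the ring's p-orbital overlap is broken there.
Broken conjugation rules out both aromaticity and antiaromaticity.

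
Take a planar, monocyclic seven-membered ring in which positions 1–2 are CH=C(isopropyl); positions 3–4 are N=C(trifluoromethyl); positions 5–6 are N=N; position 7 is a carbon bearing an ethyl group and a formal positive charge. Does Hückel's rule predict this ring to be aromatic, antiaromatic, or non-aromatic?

Aromatic

The p orbitals form a continuous loop: the double-bond atoms are sp², each contributing one p electron; each sp² =N– keeps its lone pair in-plane and puts one electron into the π system; the carbocation has an empty p orbital. The ring is fully conjugated.
Tallying contributions gives 3 × 2 = 6 from the double-bond units + 0 from the C(ethyl)(+) atom = 6.
Since 6 = 4·1 + 2, the ring meets the 4n+2 criterion.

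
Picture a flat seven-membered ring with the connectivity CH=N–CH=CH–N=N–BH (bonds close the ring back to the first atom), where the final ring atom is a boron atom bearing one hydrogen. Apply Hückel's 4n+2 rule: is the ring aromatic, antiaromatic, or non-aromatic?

All ring atoms are sp² and supply a p orbital to the ring (the double-bond atoms are sp², each contributing one p electron; each =N– nitrogen is pyridine-type (lone pair in the sp² plane, one electron in the p orbital); the boron has an empty p orbital); the conjugation is uninterrupted.
Tallying contributions gives 3 × 2 = 6 from the double-bond units + 0 from the BH atom = 6.
Since 6 = 4·1 + 2, the ring meets the 4n+2 criterion.

Aromatic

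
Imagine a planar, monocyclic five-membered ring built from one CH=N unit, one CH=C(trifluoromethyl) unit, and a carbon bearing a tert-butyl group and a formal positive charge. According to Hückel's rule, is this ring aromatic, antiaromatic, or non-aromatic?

Check conjugation: each doubly-bonded ring atom is sp² with one p-orbital electron; each sp² =N– keeps its lone pair in-plane and puts one electron into the π system; the carbocation has an empty p orbital — every position has a p orbital, so the cyclic π system is continuous.
Tallying contributions gives 2 × 2 = 4 from the double-bond units + 0 from the C(tert-butyl)(+) atom = 4.
A 4n π count (4, n = 1) in a planar conjugated ring means antiaromatic.

Antiaromatic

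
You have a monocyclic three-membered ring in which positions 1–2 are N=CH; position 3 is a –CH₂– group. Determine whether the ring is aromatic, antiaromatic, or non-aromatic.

Non-aromatic

The CH2 carbon is saturated: the tetrahedral CH₂ carbon is sp³ and has no p orbital in the ring π system. Conjugation is not continuous around the ring.
Broken conjugation rules out both aromaticity and antiaromaticity.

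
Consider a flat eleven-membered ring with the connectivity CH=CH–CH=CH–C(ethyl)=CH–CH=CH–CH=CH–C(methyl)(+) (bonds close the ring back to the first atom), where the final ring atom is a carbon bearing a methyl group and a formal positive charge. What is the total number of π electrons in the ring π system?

10

All ring atoms are sp² and supply a p orbital to the ring (the double-bond atoms are sp², each contributing one p electron; the carbocation has an empty p orbital); the conjugation is uninterrupted.
Adding the contributions, 5 × 2 = 10 from the double-bond units + 0 from the C(methyl)(+) atom = 10.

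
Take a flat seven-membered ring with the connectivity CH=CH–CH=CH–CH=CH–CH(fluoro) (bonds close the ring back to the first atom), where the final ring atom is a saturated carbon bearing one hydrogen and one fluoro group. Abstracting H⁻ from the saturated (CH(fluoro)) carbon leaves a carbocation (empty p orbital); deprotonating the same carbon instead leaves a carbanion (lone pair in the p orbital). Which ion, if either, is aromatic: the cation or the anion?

The cation

In both ions every ring atom is sp² and contributes a p orbital, so both rings are fully conjugated.
Cation: 3 × 2 + 0 = 6 π electrons → 4(1)+2, aromatic.
Anion: 3 × 2 + 2 = 8 π electrons → 4(2), antiaromatic.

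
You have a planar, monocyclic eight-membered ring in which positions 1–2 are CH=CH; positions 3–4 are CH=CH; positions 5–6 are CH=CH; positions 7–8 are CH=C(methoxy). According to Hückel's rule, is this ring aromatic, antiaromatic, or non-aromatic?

Antiaromatic

Every ring atom contributes a p orbital perpendicular to the ring (each doubly-bonded ring atom is sp² with one p-orbital electron), so the π system is cyclic and fully conjugated.
π-electron count: 4 × 2 = 8 from the 4 double-bond units.
A 4n π count (8, n = 2) in a planar conjugated ring means antiaromatic.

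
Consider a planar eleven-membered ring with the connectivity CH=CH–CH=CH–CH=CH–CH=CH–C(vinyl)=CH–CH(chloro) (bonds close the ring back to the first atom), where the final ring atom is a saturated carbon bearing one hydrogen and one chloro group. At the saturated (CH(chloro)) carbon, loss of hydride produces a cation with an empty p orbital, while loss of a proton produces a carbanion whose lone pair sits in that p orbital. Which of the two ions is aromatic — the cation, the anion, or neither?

In either ion the ring is fully conjugated: every atom, including the new sp² carbon, supplies a p orbital.
Cation: 5 × 2 + 0 = 10 π electrons → 4(2)+2, aromatic.
Anion: 5 × 2 + 2 = 12 π electrons → 4(3), antiaromatic.

The cation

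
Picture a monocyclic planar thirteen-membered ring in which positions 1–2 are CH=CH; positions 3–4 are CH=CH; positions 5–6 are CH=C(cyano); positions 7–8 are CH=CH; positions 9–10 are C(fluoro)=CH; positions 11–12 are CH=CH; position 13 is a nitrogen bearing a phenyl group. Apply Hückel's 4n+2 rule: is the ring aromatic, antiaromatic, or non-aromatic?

Aromatic

Check conjugation: each doubly-bonded ring atom is sp² with one p-orbital electron; the pyrrole-type nitrogen donates its lone pair from the p orbital — every position has a p orbital, so the cyclic π system is continuous.
π-electron count: 6 × 2 = 12 from the double-bond units + 2 from the N(phenyl) atom = 14.
14 = 4(3) + 2, which satisfies Hückel's 4n+2 rule.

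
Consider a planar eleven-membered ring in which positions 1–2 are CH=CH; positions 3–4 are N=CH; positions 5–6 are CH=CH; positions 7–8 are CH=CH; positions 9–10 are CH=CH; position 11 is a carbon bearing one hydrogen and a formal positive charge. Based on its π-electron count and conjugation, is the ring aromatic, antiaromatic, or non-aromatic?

Aromatic

Every ring atom contributes a p orbital perpendicular to the ring (the double-bond atoms are sp², each contributing one p electron; each sp² =N– keeps its lone pair in-plane and puts one electron into the π system; the carbocation has an empty p orbital), so the π system is cyclic and fully conjugated.
Adding the contributions, 5 × 2 = 10 from the double-bond units + 0 from the CH(+) atom = 10.
That gives a 4n+2 count (10, n = 2).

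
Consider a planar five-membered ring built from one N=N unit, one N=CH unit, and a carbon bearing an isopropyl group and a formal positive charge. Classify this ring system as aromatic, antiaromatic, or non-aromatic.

Antiaromatic

Check conjugation: every atom in a ring double bond is sp² and brings one electron to the p orbital; the doubly-bonded nitrogens are pyridine-type — their lone pairs lie in the ring plane, leaving one electron in the p orbital; the carbocation has an empty p orbital — every position has a p orbital, so the cyclic π system is continuous.
π-electron count: 2 × 2 = 4 from the double-bond units + 0 from the C(isopropyl)(+) atom = 4.
4 = 4(1); a planar, fully conjugated 4n system is antiaromatic.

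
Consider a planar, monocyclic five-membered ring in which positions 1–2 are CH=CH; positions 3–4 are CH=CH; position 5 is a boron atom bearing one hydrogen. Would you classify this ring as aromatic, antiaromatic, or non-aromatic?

Antiaromatic

The p orbitals form a continuous loop: the double-bond atoms are sp², each contributing one p electron; the boron has an empty p orbital. The ring is fully conjugated.
Tallying contributions gives 2 × 2 = 4 from the double-bond units + 0 from the BH atom = 4.
With 4 = 4·1 π electrons, Hückel's rule classifies the planar ring as antiaromatic.
(The species described is borole.)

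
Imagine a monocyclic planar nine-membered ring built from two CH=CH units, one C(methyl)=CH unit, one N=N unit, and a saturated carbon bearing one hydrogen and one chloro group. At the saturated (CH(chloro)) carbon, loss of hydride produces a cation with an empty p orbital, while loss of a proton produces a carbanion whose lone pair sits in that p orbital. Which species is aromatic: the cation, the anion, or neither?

In both ions every ring atom is sp² and contributes a p orbital, so both rings are fully conjugated.
Cation: 4 × 2 + 0 = 8 π electrons → 4(2), antiaromatic.
Anion: 4 × 2 + 2 = 10 π electrons → 4(2)+2, aromatic.

The anion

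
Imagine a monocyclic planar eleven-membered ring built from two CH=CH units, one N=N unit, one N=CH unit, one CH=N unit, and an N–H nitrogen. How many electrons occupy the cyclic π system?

12

Check conjugation: the double-bond atoms are sp², each contributing one p electron; each =N– nitrogen is pyridine-type (lone pair in the sp² plane, one electron in the p orbital); the pyrrole-type nitrogen donates its lone pair from the p orbital — every position has a p orbital, so the cyclic π system is continuous.
π-electron count: 5 × 2 = 10 from the double-bond units + 2 from the NH atom = 12.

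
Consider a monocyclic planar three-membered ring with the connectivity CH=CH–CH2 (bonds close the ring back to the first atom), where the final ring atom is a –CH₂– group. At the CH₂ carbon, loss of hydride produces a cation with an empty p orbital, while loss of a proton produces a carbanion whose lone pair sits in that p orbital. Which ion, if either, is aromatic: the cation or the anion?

Once that carbon is sp², every ring atom has a p orbital and both ions are fully conjugated.
Cation: 1 × 2 + 0 = 2 π electrons → 4(0)+2, aromatic.
Anion: 1 × 2 + 2 = 4 π electrons → 4(1), antiaromatic.

The cation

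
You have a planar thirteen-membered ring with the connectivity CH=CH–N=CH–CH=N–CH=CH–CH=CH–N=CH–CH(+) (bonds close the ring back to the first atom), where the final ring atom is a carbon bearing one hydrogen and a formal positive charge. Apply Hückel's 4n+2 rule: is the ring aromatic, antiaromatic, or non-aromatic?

The p orbitals form a continuous loop: every atom in a ring double bond is sp² and brings one electron to the p orbital; each =N– nitrogen is pyridine-type (lone pair in the sp² plane, one electron in the p orbital); the carbocation has an empty p orbital. The ring is fully conjugated.
Counting π electrons: 6 × 2 = 12 from the double-bond units + 0 from the CH(+) atom = 12.
12 = 4(3); a planar, fully conjugated 4n system is antiaromatic.

Antiaromatic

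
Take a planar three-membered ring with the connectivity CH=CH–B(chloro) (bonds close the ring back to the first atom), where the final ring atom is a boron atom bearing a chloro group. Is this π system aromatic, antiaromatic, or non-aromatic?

All ring atoms are sp² and supply a p orbital to the ring (every atom in a ring double bond is sp² and brings one electron to the p orbital; the boron has an empty p orbital); the conjugation is uninterrupted.
Tallying contributions gives 1 × 2 = 2 from the double-bond unit + 0 from the B(chloro) atom = 2.
2 = 4(0) + 2, which satisfies Hückel's 4n+2 rule.

Aromatic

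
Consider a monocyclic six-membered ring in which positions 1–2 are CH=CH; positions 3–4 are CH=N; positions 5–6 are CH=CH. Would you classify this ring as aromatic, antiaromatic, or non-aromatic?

Check conjugation: every atom in a ring double bond is sp² and brings one electron to the p orbital; the doubly-bonded nitrogens are pyridine-type — their lone pairs lie in the ring plane, leaving one electron in the p orbital — every position has a p orbital, so the cyclic π system is continuous.
Tallying contributions gives 3 × 2 = 6 from the 3 double-bond units.
With 6 π electrons (n = 1), the Hückel 4n+2 condition holds.

Aromatic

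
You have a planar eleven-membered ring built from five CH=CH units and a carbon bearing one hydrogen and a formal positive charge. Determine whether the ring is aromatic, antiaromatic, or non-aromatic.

All ring atoms are sp² and supply a p orbital to the ring (every atom in a ring double bond is sp² and brings one electron to the p orbital; the carbocation has an empty p orbital); the conjugation is uninterrupted.
π-electron count: 5 × 2 = 10 from the double-bond units + 0 from the CH(+) atom = 10.
That gives a 4n+2 count (10, n = 2).

Aromatic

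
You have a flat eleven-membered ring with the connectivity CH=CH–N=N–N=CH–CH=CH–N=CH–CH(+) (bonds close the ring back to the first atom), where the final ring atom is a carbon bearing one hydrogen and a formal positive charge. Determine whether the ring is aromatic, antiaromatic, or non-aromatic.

Aromatic

The p orbitals form a continuous loop: every atom in a ring double bond is sp² and brings one electron to the p orbital; the doubly-bonded nitrogens are pyridine-type — their lone pairs lie in the ring plane, leaving one electron in the p orbital; the carbocation has an empty p orbital. The ring is fully conjugated.
π-electron count: 5 × 2 = 10 from the double-bond units + 0 from the CH(+) atom = 10.
That gives a 4n+2 count (10, n = 2).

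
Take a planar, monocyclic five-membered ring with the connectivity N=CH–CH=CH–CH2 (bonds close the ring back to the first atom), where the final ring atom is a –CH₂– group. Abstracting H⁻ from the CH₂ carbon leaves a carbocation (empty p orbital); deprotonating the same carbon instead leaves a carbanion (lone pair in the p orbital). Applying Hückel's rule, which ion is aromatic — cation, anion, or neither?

Both ions have a continuous loop of p orbitals — each ring atom is sp².
Cation: 2 × 2 + 0 = 4 π electrons → 4(1), antiaromatic.
Anion: 2 × 2 + 2 = 6 π electrons → 4(1)+2, aromatic.

The anion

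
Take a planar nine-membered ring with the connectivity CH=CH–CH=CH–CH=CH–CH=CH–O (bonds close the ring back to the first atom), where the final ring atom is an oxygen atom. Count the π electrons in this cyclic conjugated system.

All ring atoms are sp² and supply a p orbital to the ring (the double-bond atoms are sp², each contributing one p electron; the oxygen donates one lone pair from its p orbital); the conjugation is uninterrupted.
Adding the contributions, 4 × 2 = 8 from the double-bond units + 2 from the O atom = 10.

10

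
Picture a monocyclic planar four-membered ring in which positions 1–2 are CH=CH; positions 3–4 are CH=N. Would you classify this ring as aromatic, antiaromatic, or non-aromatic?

Antiaromatic

Check conjugation: every atom in a ring double bond is sp² and brings one electron to the p orbital; each =N– nitrogen is pyridine-type (lone pair in the sp² plane, one electron in the p orbital) — every position has a p orbital, so the cyclic π system is continuous.
Tallying contributions gives 2 × 2 = 4 from the 2 double-bond units.
With 4 = 4·1 π electrons, Hückel's rule classifies the planar ring as antiaromatic.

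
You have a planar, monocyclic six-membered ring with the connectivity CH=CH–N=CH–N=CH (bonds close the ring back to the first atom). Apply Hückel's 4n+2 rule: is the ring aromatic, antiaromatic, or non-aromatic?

Check conjugation: every atom in a ring double bond is sp² and brings one electron to the p orbital; the doubly-bonded nitrogens are pyridine-type — their lone pairs lie in the ring plane, leaving one electron in the p orbital — every position has a p orbital, so the cyclic π system is continuous.
Counting π electrons: 3 × 2 = 6 from the 3 double-bond units.
With 6 π electrons (n = 1), the Hückel 4n+2 condition holds.

Aromatic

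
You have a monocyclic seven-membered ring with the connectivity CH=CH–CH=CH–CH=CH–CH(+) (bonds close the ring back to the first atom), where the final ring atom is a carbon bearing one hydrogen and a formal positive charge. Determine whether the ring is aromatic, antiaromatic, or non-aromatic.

Every ring atom contributes a p orbital perpendicular to the ring (every atom in a ring double bond is sp² and brings one electron to the p orbital; the carbocation has an empty p orbital), so the π system is cyclic and fully conjugated.
Counting π electrons: 3 × 2 = 6 from the double-bond units + 0 from the CH(+) atom = 6.
With 6 π electrons (n = 1), the Hückel 4n+2 condition holds.
(This ring is the tropylium cation.)

Aromatic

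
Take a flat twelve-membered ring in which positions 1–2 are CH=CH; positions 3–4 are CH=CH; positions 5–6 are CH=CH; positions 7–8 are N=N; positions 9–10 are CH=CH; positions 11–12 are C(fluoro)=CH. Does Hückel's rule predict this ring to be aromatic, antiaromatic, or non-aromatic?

Every ring atom contributes a p orbital perpendicular to the ring (every atom in a ring double bond is sp² and brings one electron to the p orbital; each =N– nitrogen is pyridine-type (lone pair in the sp² plane, one electron in the p orbital)), so the π system is cyclic and fully conjugated.
Counting π electrons: 6 × 2 = 12 from the 6 double-bond units.
With 12 = 4·3 π electrons, Hückel's rule classifies the planar ring as antiaromatic.

Antiaromatic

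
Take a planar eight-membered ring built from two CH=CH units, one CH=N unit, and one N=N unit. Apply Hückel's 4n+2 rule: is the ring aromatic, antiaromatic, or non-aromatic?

All ring atoms are sp² and supply a p orbital to the ring (the double-bond atoms are sp², each contributing one p electron; the doubly-bonded nitrogens are pyridine-type — their lone pairs lie in the ring plane, leaving one electron in the p orbital); the conjugation is uninterrupted.
Adding the contributions, 4 × 2 = 8 from the 4 double-bond units.
A 4n π count (8, n = 2) in a planar conjugated ring means antiaromatic.

Antiaromatic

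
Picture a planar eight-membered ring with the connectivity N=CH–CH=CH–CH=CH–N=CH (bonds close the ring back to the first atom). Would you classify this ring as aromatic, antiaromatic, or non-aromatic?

Antiaromatic

Every ring atom contributes a p orbital perpendicular to the ring (every atom in a ring double bond is sp² and brings one electron to the p orbital; each =N– nitrogen is pyridine-type (lone pair in the sp² plane, one electron in the p orbital)), so the π system is cyclic and fully conjugated.
Tallying contributions gives 4 × 2 = 8 from the 4 double-bond units.
8 = 4(2); a planar, fully conjugated 4n system is antiaromatic.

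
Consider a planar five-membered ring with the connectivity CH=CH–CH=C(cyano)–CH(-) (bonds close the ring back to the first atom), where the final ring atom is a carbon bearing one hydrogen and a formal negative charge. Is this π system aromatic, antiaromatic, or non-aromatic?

The p orbitals form a continuous loop: every atom in a ring double bond is sp² and brings one electron to the p orbital; the carbanion's lone pair occupies the p orbital. The ring is fully conjugated.
Tallying contributions gives 2 × 2 = 4 from the double-bond units + 2 from the CH(-) atom = 6.
6 = 4(1) + 2, which satisfies Hückel's 4n+2 rule.

Aromatic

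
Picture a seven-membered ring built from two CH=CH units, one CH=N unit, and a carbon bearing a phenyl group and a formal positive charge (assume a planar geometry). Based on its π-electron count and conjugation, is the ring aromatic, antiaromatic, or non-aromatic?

The p orbitals form a continuous loop: every atom in a ring double bond is sp² and brings one electron to the p orbital; the doubly-bonded nitrogens are pyridine-type — their lone pairs lie in the ring plane, leaving one electron in the p orbital; the carbocation has an empty p orbital. The ring is fully conjugated.
π-electron count: 3 × 2 = 6 from the double-bond units + 0 from the C(phenyl)(+) atom = 6.
Since 6 = 4·1 + 2, the ring meets the 4n+2 criterion.

Aromatic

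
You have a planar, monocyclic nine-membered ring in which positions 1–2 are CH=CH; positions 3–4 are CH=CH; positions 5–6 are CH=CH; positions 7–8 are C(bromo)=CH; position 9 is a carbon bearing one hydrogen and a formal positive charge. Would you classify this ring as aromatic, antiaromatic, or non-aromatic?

Antiaromatic

The p orbitals form a continuous loop: the double-bond atoms are sp², each contributing one p electron; the carbocation has an empty p orbital. The ring is fully conjugated.
π-electron count: 4 × 2 = 8 from the double-bond units + 0 from the CH(+) atom = 8.
With 8 = 4·2 π electrons, Hückel's rule classifies the planar ring as antiaromatic.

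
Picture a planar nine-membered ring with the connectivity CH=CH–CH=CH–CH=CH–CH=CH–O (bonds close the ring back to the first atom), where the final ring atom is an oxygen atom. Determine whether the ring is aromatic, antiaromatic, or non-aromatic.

Aromatic

All ring atoms are sp² and supply a p orbital to the ring (every atom in a ring double bond is sp² and brings one electron to the p orbital; the oxygen donates one lone pair from its p orbital); the conjugation is uninterrupted.
Adding the contributions, 4 × 2 = 8 from the double-bond units + 2 from the O atom = 10.
That gives a 4n+2 count (10, n = 2).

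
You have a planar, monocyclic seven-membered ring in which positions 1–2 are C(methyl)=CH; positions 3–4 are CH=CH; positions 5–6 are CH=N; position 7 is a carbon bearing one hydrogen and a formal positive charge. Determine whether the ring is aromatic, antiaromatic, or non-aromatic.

Check conjugation: every atom in a ring double bond is sp² and brings one electron to the p orbital; each =N– nitrogen is pyridine-type (lone pair in the sp² plane, one electron in the p orbital); the carbocation has an empty p orbital — every position has a p orbital, so the cyclic π system is continuous.
Adding the contributions, 3 × 2 = 6 from the double-bond units + 0 from the CH(+) atom = 6.
6 = 4(1) + 2, which satisfies Hückel's 4n+2 rule.

Aromatic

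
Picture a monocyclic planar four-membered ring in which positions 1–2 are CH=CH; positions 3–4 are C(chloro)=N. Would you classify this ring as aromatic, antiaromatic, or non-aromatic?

Antiaromatic

All ring atoms are sp² and supply a p orbital to the ring (every atom in a ring double bond is sp² and brings one electron to the p orbital; each =N– nitrogen is pyridine-type (lone pair in the sp² plane, one electron in the p orbital)); the conjugation is uninterrupted.
Tallying contributions gives 2 × 2 = 4 from the 2 double-bond units.
With 4 = 4·1 π electrons, Hückel's rule classifies the planar ring as antiaromatic.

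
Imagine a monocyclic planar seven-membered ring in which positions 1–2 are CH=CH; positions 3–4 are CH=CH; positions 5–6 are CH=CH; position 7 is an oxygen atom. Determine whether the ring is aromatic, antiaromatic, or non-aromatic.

Antiaromatic

All ring atoms are sp² and supply a p orbital to the ring (each doubly-bonded ring atom is sp² with one p-orbital electron; the oxygen donates one lone pair from its p orbital); the conjugation is uninterrupted.
π-electron count: 3 × 2 = 6 from the double-bond units + 2 from the O atom = 8.
A 4n π count (8, n = 2) in a planar conjugated ring means antiaromatic.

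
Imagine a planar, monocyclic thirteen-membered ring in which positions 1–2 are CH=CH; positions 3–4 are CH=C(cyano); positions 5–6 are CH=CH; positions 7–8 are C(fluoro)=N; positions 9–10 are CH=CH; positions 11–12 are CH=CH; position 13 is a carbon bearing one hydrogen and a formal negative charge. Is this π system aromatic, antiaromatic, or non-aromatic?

Every ring atom contributes a p orbital perpendicular to the ring (each doubly-bonded ring atom is sp² with one p-orbital electron; each sp² =N– keeps its lone pair in-plane and puts one electron into the π system; the carbanion's lone pair occupies the p orbital), so the π system is cyclic and fully conjugated.
Adding the contributions, 6 × 2 = 12 from the double-bond units + 2 from the CH(-) atom = 14.
Since 14 = 4·3 + 2, the ring meets the 4n+2 criterion.

Aromatic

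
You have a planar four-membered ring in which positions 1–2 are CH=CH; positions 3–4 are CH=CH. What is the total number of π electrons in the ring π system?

The p orbitals form a continuous loop: every atom in a ring double bond is sp² and brings one electron to the p orbital. The ring is fully conjugated.
Adding the contributions, 2 × 2 = 4 from the 2 double-bond units.
(The species described is cyclobutadiene.)

4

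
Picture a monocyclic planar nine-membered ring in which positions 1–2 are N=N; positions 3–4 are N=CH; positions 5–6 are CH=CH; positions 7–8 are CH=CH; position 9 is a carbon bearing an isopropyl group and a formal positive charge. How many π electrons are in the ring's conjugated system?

8

The p orbitals form a continuous loop: every atom in a ring double bond is sp² and brings one electron to the p orbital; each =N– nitrogen is pyridine-type (lone pair in the sp² plane, one electron in the p orbital); the carbocation has an empty p orbital. The ring is fully conjugated.
Counting π electrons: 4 × 2 = 8 from the double-bond units + 0 from the C(isopropyl)(+) atom = 8.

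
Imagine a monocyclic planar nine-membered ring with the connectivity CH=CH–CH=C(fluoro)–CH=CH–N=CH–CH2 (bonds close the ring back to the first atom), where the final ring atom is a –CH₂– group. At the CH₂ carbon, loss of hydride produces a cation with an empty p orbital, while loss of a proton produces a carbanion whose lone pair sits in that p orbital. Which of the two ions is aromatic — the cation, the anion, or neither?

Both ions have a continuous loop of p orbitals — each ring atom is sp².
Cation: 4 × 2 + 0 = 8 π electrons → 4(2), antiaromatic.
Anion: 4 × 2 + 2 = 10 π electrons → 4(2)+2, aromatic.

The anion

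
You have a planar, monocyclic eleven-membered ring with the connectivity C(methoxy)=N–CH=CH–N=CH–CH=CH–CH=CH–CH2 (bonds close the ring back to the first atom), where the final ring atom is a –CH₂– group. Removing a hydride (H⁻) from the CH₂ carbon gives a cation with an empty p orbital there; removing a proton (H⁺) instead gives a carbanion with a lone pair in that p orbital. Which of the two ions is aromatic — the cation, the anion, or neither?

The cation

Both ions have a continuous loop of p orbitals — each ring atom is sp².
Cation: 5 × 2 + 0 = 10 π electrons → 4(2)+2, aromatic.
Anion: 5 × 2 + 2 = 12 π electrons → 4(3), antiaromatic.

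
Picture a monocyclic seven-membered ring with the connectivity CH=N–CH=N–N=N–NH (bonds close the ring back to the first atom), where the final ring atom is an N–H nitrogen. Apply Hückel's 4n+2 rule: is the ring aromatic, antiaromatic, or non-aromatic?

Check conjugation: every atom in a ring double bond is sp² and brings one electron to the p orbital; each =N– nitrogen is pyridine-type (lone pair in the sp² plane, one electron in the p orbital); the pyrrole-type nitrogen donates its lone pair from the p orbital — every position has a p orbital, so the cyclic π system is continuous.
π-electron count: 3 × 2 = 6 from the double-bond units + 2 from the NH atom = 8.
8 = 4(2); a planar, fully conjugated 4n system is antiaromatic.

Antiaromatic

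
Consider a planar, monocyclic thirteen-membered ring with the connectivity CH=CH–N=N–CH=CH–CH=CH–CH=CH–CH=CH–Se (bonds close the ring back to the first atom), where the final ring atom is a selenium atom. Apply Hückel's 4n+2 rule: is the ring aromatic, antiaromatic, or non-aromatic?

Every ring atom contributes a p orbital perpendicular to the ring (each doubly-bonded ring atom is sp² with one p-orbital electron; each sp² =N– keeps its lone pair in-plane and puts one electron into the π system; the selenium donates one lone pair from its p orbital), so the π system is cyclic and fully conjugated.
Tallying contributions gives 6 × 2 = 12 from the double-bond units + 2 from the Se atom = 14.
That gives a 4n+2 count (14, n = 3).

Aromatic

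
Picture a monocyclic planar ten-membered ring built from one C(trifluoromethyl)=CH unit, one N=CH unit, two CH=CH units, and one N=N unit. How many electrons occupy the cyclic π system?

10

The p orbitals form a continuous loop: each doubly-bonded ring atom is sp² with one p-orbital electron; each sp² =N– keeps its lone pair in-plane and puts one electron into the π system. The ring is fully conjugated.
Counting π electrons: 5 × 2 = 10 from the 5 double-bond units.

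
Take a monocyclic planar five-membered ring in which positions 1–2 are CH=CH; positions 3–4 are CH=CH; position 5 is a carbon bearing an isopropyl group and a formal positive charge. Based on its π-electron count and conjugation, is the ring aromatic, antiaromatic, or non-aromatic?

Antiaromatic

All ring atoms are sp² and supply a p orbital to the ring (every atom in a ring double bond is sp² and brings one electron to the p orbital; the carbocation has an empty p orbital); the conjugation is uninterrupted.
Counting π electrons: 2 × 2 = 4 from the double-bond units + 0 from the C(isopropyl)(+) atom = 4.
4 is a 4n count (n = 1), so the planar conjugated ring is antiaromatic.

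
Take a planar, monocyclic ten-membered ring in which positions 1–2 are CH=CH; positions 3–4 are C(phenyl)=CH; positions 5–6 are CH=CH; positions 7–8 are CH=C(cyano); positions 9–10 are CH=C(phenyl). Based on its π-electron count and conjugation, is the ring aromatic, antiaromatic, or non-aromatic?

The p orbitals form a continuous loop: every atom in a ring double bond is sp² and brings one electron to the p orbital. The ring is fully conjugated.
π-electron count: 5 × 2 = 10 from the 5 double-bond units.
Since 10 = 4·2 + 2, the ring meets the 4n+2 criterion.

Aromatic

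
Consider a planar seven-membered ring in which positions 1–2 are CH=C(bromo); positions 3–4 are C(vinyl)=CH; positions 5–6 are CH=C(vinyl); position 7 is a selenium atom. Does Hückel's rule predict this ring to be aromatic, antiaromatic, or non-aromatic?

Antiaromatic

The p orbitals form a continuous loop: every atom in a ring double bond is sp² and brings one electron to the p orbital; the selenium donates one lone pair from its p orbital. The ring is fully conjugated.
π-electron count: 3 × 2 = 6 from the double-bond units + 2 from the Se atom = 8.
8 = 4(2); a planar, fully conjugated 4n system is antiaromatic.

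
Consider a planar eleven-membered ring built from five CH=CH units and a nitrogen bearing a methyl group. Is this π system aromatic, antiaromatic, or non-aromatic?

Every ring atom contributes a p orbital perpendicular to the ring (each doubly-bonded ring atom is sp² with one p-orbital electron; the pyrrole-type nitrogen donates its lone pair from the p orbital), so the π system is cyclic and fully conjugated.
Adding the contributions, 5 × 2 = 10 from the double-bond units + 2 from the N(methyl) atom = 12.
With 12 = 4·3 π electrons, Hückel's rule classifies the planar ring as antiaromatic.

Antiaromatic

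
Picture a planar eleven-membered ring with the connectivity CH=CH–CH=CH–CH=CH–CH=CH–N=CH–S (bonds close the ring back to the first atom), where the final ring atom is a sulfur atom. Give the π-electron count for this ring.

12

Every ring atom contributes a p orbital perpendicular to the ring (each doubly-bonded ring atom is sp² with one p-orbital electron; each sp² =N– keeps its lone pair in-plane and puts one electron into the π system; the sulfur donates one lone pair from its p orbital), so the π system is cyclic and fully conjugated.
Tallying contributions gives 5 × 2 = 10 from the double-bond units + 2 from the S atom = 12.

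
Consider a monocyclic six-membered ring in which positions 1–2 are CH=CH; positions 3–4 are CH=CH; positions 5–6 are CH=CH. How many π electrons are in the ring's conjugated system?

Check conjugation: every atom in a ring double bond is sp² and brings one electron to the p orbital — every position has a p orbital, so the cyclic π system is continuous.
Counting π electrons: 3 × 2 = 6 from the 3 double-bond units.
(The species described is benzene.)

6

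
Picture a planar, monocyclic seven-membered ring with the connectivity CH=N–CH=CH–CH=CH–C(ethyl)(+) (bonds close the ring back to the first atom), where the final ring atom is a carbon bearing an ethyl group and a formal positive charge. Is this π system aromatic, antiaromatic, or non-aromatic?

Aromatic

Every ring atom contributes a p orbital perpendicular to the ring (every atom in a ring double bond is sp² and brings one electron to the p orbital; each sp² =N– keeps its lone pair in-plane and puts one electron into the π system; the carbocation has an empty p orbital), so the π system is cyclic and fully conjugated.
π-electron count: 3 × 2 = 6 from the double-bond units + 0 from the C(ethyl)(+) atom = 6.
That gives a 4n+2 count (6, n = 1).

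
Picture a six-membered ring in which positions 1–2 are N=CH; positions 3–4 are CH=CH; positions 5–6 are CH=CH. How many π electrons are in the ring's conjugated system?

All ring atoms are sp² and supply a p orbital to the ring (each doubly-bonded ring atom is sp² with one p-orbital electron; each =N– nitrogen is pyridine-type (lone pair in the sp² plane, one electron in the p orbital)); the conjugation is uninterrupted.
Adding the contributions, 3 × 2 = 6 from the 3 double-bond units.

6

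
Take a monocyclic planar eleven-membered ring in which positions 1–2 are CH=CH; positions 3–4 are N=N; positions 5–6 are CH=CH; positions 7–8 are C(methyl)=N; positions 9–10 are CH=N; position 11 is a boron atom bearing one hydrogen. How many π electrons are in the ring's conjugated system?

The p orbitals form a continuous loop: each doubly-bonded ring atom is sp² with one p-orbital electron; the doubly-bonded nitrogens are pyridine-type — their lone pairs lie in the ring plane, leaving one electron in the p orbital; the boron has an empty p orbital. The ring is fully conjugated.
Tallying contributions gives 5 × 2 = 10 from the double-bond units + 0 from the BH atom = 10.

10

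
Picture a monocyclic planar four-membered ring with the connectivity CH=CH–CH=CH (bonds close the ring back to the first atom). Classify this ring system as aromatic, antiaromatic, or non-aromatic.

Antiaromatic

Every ring atom contributes a p orbital perpendicular to the ring (every atom in a ring double bond is sp² and brings one electron to the p orbital), so the π system is cyclic and fully conjugated.
Counting π electrons: 2 × 2 = 4 from the 2 double-bond units.
With 4 = 4·1 π electrons, Hückel's rule classifies the planar ring as antiaromatic.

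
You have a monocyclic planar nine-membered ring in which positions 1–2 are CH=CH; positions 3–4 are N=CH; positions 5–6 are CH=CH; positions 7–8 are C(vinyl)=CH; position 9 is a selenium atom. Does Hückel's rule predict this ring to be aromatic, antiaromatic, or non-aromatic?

All ring atoms are sp² and supply a p orbital to the ring (every atom in a ring double bond is sp² and brings one electron to the p orbital; each sp² =N– keeps its lone pair in-plane and puts one electron into the π system; the selenium donates one lone pair from its p orbital); the conjugation is uninterrupted.
π-electron count: 4 × 2 = 8 from the double-bond units + 2 from the Se atom = 10.
With 10 π electrons (n = 2), the Hückel 4n+2 condition holds.

Aromatic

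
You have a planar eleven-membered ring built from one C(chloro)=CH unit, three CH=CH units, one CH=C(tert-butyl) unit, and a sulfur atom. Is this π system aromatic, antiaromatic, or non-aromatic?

Antiaromatic

Check conjugation: the double-bond atoms are sp², each contributing one p electron; the sulfur donates one lone pair from its p orbital — every position has a p orbital, so the cyclic π system is continuous.
Tallying contributions gives 5 × 2 = 10 from the double-bond units + 2 from the S atom = 12.
12 = 4(3); a planar, fully conjugated 4n system is antiaromatic.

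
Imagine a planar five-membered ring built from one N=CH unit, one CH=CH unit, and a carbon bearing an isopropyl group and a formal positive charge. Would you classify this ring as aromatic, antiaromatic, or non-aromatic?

Antiaromatic

All ring atoms are sp² and supply a p orbital to the ring (every atom in a ring double bond is sp² and brings one electron to the p orbital; each =N– nitrogen is pyridine-type (lone pair in the sp² plane, one electron in the p orbital); the carbocation has an empty p orbital); the conjugation is uninterrupted.
π-electron count: 2 × 2 = 4 from the double-bond units + 0 from the C(isopropyl)(+) atom = 4.
With 4 = 4·1 π electrons, Hückel's rule classifies the planar ring as antiaromatic.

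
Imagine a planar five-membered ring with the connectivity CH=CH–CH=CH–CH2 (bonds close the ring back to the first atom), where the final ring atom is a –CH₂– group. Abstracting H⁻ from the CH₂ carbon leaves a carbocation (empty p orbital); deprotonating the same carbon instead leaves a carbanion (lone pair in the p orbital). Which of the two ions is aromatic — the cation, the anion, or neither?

The anion

Once that carbon is sp², every ring atom has a p orbital and both ions are fully conjugated.
Cation: 2 × 2 + 0 = 4 π electrons → 4(1), antiaromatic.
Anion: 2 × 2 + 2 = 6 π electrons → 4(1)+2, aromatic.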